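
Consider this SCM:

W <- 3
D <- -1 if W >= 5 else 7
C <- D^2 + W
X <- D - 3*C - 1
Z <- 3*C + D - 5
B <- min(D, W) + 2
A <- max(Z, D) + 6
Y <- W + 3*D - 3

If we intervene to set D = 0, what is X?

Under do(D=0), the mechanism D <- -1 if W >= 5 else 7 is discarded; D is fixed at 0.
C = D^2 + W  [with D=0, W=3]  = 3
X = D - 3*C - 1  [with D=0, C=3]  = -10

-10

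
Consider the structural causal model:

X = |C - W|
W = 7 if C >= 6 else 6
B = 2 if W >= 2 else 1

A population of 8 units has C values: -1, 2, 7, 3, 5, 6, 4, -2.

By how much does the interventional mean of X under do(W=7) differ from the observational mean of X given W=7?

3.5

The intervention sets W=7 in all 8 units regardless of C. Recomputing X per unit gives 8, 5, 0, 4, 2, 1, 3, 9; average 4.
Observing W=7 restricts to units where W's equation naturally yields 7: C ∈ {7, 6}. In that subpopulation X = 0, 1, mean 0.5.
Difference = 4 − 0.5 = 3.5.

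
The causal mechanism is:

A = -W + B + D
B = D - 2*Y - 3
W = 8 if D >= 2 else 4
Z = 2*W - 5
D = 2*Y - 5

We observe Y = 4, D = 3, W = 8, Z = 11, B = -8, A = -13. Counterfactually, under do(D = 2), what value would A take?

Under do(D=2), the mechanism D = 2*Y - 5 is discarded; D is fixed at 2.
W = 8 if D >= 2 else 4  [with D=2]  = 8
B = D - 2*Y - 3  [with D=2, Y=4]  = -9
A = -W + B + D  [with W=8, B=-9, D=2]  = -15

-15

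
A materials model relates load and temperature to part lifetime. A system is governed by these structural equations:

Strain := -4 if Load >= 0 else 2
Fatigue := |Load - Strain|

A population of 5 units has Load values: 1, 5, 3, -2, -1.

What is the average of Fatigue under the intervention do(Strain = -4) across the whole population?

Under do(Strain=-4), Strain's equation is replaced by Strain=-4 for every unit. Per-unit Fatigue: 5, 9, 7, 2, 3. Mean = 5.2.

5.2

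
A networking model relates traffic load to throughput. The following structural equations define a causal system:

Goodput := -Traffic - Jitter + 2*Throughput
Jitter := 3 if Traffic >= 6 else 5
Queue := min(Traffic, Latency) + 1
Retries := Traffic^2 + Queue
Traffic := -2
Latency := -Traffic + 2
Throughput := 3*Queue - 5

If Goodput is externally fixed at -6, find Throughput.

-8

Intervening sets Goodput = -6 and removes its equation (Goodput := -Traffic - Jitter + 2*Throughput).
Since Throughput is not a descendant of the intervened variable, it is unaffected.
Latency = -Traffic + 2  [with Traffic=-2]  = 4
Queue = min(Traffic, Latency) + 1  [with Traffic=-2, Latency=4]  = -1
Throughput = 3*Queue - 5  [with Queue=-1]  = -8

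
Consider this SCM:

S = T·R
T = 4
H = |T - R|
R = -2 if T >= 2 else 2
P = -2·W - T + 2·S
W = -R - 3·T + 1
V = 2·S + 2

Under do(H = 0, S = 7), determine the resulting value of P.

The joint intervention fixes H = 0, S = 7, removing each variable's own equation.
R = -2 if T >= 2 else 2  [with T=4]  = -2
W = -R - 3·T + 1  [with R=-2, T=4]  = -9
P = -2·W - T + 2·S  [with W=-9, T=4, S=7]  = 28

28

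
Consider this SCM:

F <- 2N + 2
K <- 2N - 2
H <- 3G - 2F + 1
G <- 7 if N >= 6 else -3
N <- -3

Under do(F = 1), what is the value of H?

do(F=1) replaces the equation F <- 2N + 2 with the constant F = 1.
G = 7 if N >= 6 else -3  [with N=-3]  = -3
H = 3G - 2F + 1  [with G=-3, F=1]  = -10

-10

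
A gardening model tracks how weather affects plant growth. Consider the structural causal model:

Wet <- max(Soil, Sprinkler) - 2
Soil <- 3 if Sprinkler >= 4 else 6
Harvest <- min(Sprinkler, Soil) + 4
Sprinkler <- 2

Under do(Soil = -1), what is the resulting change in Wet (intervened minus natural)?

-4

The intervention breaks the incoming arrows to Soil: Soil <- 3 if Sprinkler >= 4 else 6 no longer applies, and Soil = -1.
Wet = max(Soil, Sprinkler) - 2  [with Soil=-1, Sprinkler=2]  = 0
Without intervention: Soil = 3 if Sprinkler >= 4 else 6  [with Sprinkler=2]  = 6; Wet = max(Soil, Sprinkler) - 2  [with Soil=6, Sprinkler=2]  = 4.
Change = 0 − 4 = -4.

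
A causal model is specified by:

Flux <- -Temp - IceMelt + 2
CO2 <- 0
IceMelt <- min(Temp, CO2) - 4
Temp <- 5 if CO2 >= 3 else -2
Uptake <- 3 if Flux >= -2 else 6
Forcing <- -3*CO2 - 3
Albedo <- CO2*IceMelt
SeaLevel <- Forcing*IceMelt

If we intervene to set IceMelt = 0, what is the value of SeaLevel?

0

Under do(IceMelt=0), the mechanism IceMelt <- min(Temp, CO2) - 4 is discarded; IceMelt is fixed at 0.
Forcing = -3*CO2 - 3  [with CO2=0]  = -3
SeaLevel = Forcing*IceMelt  [with Forcing=-3, IceMelt=0]  = 0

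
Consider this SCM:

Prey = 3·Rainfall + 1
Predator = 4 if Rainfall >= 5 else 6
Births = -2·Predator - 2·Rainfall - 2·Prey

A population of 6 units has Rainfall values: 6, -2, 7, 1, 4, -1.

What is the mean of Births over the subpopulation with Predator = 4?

Observing Predator=4 restricts to units where Predator's equation naturally yields 4: Rainfall ∈ {6, 7}. In that subpopulation Births = -58, -66, mean -62.

-62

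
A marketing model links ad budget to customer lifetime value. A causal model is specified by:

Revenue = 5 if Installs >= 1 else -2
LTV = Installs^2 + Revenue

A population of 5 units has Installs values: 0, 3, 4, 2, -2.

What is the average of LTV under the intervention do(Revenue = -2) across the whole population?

4.6

Every unit gets Revenue=-2 under the intervention. LTV values become -2, 7, 14, 2, 2; E[LTV|do(Revenue=-2)] = 4.6.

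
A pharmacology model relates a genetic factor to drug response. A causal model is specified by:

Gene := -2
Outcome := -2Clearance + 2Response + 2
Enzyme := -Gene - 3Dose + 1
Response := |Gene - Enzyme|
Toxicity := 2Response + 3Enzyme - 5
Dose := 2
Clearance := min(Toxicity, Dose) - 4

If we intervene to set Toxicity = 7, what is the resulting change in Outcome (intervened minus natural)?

-28

Under do(Toxicity=7), the mechanism Toxicity := 2Response + 3Enzyme - 5 is discarded; Toxicity is fixed at 7.
Enzyme = -Gene - 3Dose + 1  [with Gene=-2, Dose=2]  = -3
Response = |Gene - Enzyme|  [with Gene=-2, Enzyme=-3]  = 1
Clearance = min(Toxicity, Dose) - 4  [with Toxicity=7, Dose=2]  = -2
Outcome = -2Clearance + 2Response + 2  [with Clearance=-2, Response=1]  = 8
Without intervention: Enzyme = -Gene - 3Dose + 1  [with Gene=-2, Dose=2]  = -3; Response = |Gene - Enzyme|  [with Gene=-2, Enzyme=-3]  = 1; Toxicity = 2Response + 3Enzyme - 5  [with Response=1, Enzyme=-3]  = -12; Clearance = min(Toxicity, Dose) - 4  [with Toxicity=-12, Dose=2]  = -16; Outcome = -2Clearance + 2Response + 2  [with Clearance=-16, Response=1]  = 36.
Change = 8 − 36 = -28.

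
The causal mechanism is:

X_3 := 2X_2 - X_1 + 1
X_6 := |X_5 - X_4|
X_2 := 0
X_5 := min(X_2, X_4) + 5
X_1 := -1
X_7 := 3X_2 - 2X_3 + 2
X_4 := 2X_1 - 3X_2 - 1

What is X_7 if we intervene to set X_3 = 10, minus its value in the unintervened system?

-16

The intervention breaks the incoming arrows to X_3: X_3 := 2X_2 - X_1 + 1 no longer applies, and X_3 = 10.
X_7 = 3X_2 - 2X_3 + 2  [with X_2=0, X_3=10]  = -18
Without intervention: X_3 = 2X_2 - X_1 + 1  [with X_2=0, X_1=-1]  = 2; X_7 = 3X_2 - 2X_3 + 2  [with X_2=0, X_3=2]  = -2.
Change = -18 − (-2) = -16.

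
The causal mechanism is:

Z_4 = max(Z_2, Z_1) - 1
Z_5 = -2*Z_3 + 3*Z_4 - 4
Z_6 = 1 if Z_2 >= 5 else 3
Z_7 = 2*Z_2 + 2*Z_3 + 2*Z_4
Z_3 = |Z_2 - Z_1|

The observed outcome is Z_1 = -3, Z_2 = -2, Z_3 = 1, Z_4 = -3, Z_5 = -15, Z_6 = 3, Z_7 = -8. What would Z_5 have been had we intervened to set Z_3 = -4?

do(Z_3=-4) replaces the equation Z_3 = |Z_2 - Z_1| with the constant Z_3 = -4.
Z_4 = max(Z_2, Z_1) - 1  [with Z_2=-2, Z_1=-3]  = -3
Z_5 = -2*Z_3 + 3*Z_4 - 4  [with Z_3=-4, Z_4=-3]  = -5

-5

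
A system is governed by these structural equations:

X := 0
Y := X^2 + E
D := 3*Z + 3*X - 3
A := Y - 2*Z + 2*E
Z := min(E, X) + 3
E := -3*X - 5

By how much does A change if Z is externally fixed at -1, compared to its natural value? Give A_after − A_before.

-2

Under do(Z=-1), the mechanism Z := min(E, X) + 3 is discarded; Z is fixed at -1.
E = -3*X - 5  [with X=0]  = -5
Y = X^2 + E  [with X=0, E=-5]  = -5
A = Y - 2*Z + 2*E  [with Y=-5, Z=-1, E=-5]  = -13
Without intervention: E = -3*X - 5  [with X=0]  = -5; Y = X^2 + E  [with X=0, E=-5]  = -5; Z = min(E, X) + 3  [with E=-5, X=0]  = -2; A = Y - 2*Z + 2*E  [with Y=-5, Z=-2, E=-5]  = -11.
Change = -13 − (-11) = -2.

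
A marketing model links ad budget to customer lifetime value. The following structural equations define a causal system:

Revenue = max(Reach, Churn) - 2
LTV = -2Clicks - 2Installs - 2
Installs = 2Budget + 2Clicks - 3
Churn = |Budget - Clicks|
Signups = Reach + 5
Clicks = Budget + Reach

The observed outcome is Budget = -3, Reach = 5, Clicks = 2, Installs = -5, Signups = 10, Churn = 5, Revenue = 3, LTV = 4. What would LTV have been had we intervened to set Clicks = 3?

-2

The intervention breaks the incoming arrows to Clicks: Clicks = Budget + Reach no longer applies, and Clicks = 3.
Installs = 2Budget + 2Clicks - 3  [with Budget=-3, Clicks=3]  = -3
LTV = -2Clicks - 2Installs - 2  [with Clicks=3, Installs=-3]  = -2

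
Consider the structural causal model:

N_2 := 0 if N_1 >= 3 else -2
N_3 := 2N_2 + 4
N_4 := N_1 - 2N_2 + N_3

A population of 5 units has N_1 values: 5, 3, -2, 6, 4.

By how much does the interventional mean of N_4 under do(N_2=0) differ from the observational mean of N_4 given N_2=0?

-1.3

The intervention sets N_2=0 in all 5 units regardless of N_1. Recomputing N_4 per unit gives 9, 7, 2, 10, 8; average 7.2.
Conditioning on N_2=0 selects the 4 unit(s) with N_1 ∈ {5, 3, 6, 4}. Their N_4 values: 9, 7, 10, 8. Mean = 8.5.
Difference = 7.2 − 8.5 = -1.3.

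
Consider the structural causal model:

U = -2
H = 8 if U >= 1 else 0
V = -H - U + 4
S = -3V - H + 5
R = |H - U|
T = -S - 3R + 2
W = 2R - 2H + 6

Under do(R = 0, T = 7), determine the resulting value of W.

Under do(R = 0, T = 7), each intervened variable's structural equation is replaced by its fixed value.
H = 8 if U >= 1 else 0  [with U=-2]  = 0
W = 2R - 2H + 6  [with R=0, H=0]  = 6

6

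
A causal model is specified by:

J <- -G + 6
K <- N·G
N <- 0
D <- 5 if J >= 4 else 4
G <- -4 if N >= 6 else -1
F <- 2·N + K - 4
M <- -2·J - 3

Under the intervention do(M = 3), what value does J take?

7

Under do(M=3), the mechanism M <- -2·J - 3 is discarded; M is fixed at 3.
Since J is not a descendant of the intervened variable, it is unaffected.
G = -4 if N >= 6 else -1  [with N=0]  = -1
J = -G + 6  [with G=-1]  = 7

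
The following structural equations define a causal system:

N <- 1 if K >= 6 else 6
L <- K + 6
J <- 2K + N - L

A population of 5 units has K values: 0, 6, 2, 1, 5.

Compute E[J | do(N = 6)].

do(N=6) breaks N's dependence on K. With N=6 fixed, J across the units is 0, 6, 2, 1, 5, mean 2.8.

2.8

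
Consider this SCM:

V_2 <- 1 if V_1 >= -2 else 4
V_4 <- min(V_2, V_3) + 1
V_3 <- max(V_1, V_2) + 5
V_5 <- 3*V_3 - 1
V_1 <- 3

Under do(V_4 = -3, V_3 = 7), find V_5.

The joint intervention fixes V_4 = -3, V_3 = 7, removing each variable's own equation.
V_5 = 3*V_3 - 1  [with V_3=7]  = 20

20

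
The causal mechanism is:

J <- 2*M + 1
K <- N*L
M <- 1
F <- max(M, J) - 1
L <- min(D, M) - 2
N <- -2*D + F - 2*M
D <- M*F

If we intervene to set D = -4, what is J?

The intervention breaks the incoming arrows to D: D <- M*F no longer applies, and D = -4.
Since J is not a descendant of the intervened variable, it is unaffected.
J = 2*M + 1  [with M=1]  = 3

3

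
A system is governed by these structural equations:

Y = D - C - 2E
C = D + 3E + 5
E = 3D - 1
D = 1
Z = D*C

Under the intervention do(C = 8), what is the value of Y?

-11

The intervention breaks the incoming arrows to C: C = D + 3E + 5 no longer applies, and C = 8.
E = 3D - 1  [with D=1]  = 2
Y = D - C - 2E  [with D=1, C=8, E=2]  = -11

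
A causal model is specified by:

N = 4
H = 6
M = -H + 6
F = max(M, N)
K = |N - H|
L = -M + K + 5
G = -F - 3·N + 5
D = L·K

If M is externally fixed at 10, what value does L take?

-3

The intervention breaks the incoming arrows to M: M = -H + 6 no longer applies, and M = 10.
K = |N - H|  [with N=4, H=6]  = 2
L = -M + K + 5  [with M=10, K=2]  = -3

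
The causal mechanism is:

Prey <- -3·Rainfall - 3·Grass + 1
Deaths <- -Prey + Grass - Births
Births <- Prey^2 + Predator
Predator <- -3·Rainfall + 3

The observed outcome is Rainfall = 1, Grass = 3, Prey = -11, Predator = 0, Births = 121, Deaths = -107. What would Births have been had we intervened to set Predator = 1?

122

Intervening sets Predator = 1 and removes its equation (Predator <- -3·Rainfall + 3).
Prey = -3·Rainfall - 3·Grass + 1  [with Rainfall=1, Grass=3]  = -11
Births = Prey^2 + Predator  [with Prey=-11, Predator=1]  = 122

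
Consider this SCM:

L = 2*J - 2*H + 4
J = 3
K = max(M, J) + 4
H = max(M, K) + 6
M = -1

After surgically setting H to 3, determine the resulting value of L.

4

Intervening sets H = 3 and removes its equation (H = max(M, K) + 6).
L = 2*J - 2*H + 4  [with J=3, H=3]  = 4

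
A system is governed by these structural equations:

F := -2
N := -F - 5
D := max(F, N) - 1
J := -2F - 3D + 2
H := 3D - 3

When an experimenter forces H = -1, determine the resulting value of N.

Under do(H=-1), the mechanism H := 3D - 3 is discarded; H is fixed at -1.
No directed path runs from H to N, so N keeps its natural value.
N = -F - 5  [with F=-2]  = -3

-3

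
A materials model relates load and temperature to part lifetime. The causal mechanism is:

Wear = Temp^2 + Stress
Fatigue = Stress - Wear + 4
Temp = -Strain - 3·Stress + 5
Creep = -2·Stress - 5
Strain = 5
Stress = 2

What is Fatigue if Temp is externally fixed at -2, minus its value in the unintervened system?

32

The intervention breaks the incoming arrows to Temp: Temp = -Strain - 3·Stress + 5 no longer applies, and Temp = -2.
Wear = Temp^2 + Stress  [with Temp=-2, Stress=2]  = 6
Fatigue = Stress - Wear + 4  [with Stress=2, Wear=6]  = 0
Without intervention: Temp = -Strain - 3·Stress + 5  [with Strain=5, Stress=2]  = -6; Wear = Temp^2 + Stress  [with Temp=-6, Stress=2]  = 38; Fatigue = Stress - Wear + 4  [with Stress=2, Wear=38]  = -32.
Change = 0 − (-32) = 32.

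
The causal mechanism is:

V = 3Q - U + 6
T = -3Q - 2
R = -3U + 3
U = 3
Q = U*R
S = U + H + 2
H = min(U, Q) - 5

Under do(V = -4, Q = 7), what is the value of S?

The joint intervention fixes V = -4, Q = 7, removing each variable's own equation.
H = min(U, Q) - 5  [with U=3, Q=7]  = -2
S = U + H + 2  [with U=3, H=-2]  = 3

3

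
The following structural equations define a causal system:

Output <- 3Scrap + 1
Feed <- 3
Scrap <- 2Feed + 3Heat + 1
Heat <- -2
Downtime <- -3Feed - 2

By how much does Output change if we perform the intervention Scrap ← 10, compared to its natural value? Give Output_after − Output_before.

27

The intervention breaks the incoming arrows to Scrap: Scrap <- 2Feed + 3Heat + 1 no longer applies, and Scrap = 10.
Output = 3Scrap + 1  [with Scrap=10]  = 31
Without intervention: Scrap = 2Feed + 3Heat + 1  [with Feed=3, Heat=-2]  = 1; Output = 3Scrap + 1  [with Scrap=1]  = 4.
Change = 31 − 4 = 27.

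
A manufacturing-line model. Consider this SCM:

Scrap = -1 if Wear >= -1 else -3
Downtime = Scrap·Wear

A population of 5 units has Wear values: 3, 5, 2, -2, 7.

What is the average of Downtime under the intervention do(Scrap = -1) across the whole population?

-3

do(Scrap=-1) breaks Scrap's dependence on Wear. With Scrap=-1 fixed, Downtime across the units is -3, -5, -2, 2, -7, mean -3.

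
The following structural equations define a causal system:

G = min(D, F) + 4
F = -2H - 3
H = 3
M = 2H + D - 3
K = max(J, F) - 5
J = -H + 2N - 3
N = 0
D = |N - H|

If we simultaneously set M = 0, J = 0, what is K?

-5

Setting M = 0, J = 0 by intervention discards those variables' equations.
F = -2H - 3  [with H=3]  = -9
K = max(J, F) - 5  [with J=0, F=-9]  = -5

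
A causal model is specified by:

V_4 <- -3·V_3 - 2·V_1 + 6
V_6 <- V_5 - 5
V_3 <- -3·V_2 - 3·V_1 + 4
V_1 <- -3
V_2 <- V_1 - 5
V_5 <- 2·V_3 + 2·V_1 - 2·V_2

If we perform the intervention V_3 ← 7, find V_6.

19

The intervention breaks the incoming arrows to V_3: V_3 <- -3·V_2 - 3·V_1 + 4 no longer applies, and V_3 = 7.
V_2 = V_1 - 5  [with V_1=-3]  = -8
V_5 = 2·V_3 + 2·V_1 - 2·V_2  [with V_3=7, V_1=-3, V_2=-8]  = 24
V_6 = V_5 - 5  [with V_5=24]  = 19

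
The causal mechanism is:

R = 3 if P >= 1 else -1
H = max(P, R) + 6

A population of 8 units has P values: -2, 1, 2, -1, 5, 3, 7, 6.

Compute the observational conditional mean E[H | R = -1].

Conditioning on R=-1 selects the 2 unit(s) with P ∈ {-2, -1}. Their H values: 5, 5. Mean = 5.

5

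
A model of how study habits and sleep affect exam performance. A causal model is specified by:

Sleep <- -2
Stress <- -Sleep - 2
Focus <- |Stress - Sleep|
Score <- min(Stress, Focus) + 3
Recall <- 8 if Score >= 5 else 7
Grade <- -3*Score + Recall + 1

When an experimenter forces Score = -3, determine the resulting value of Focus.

2

Under do(Score=-3), the mechanism Score <- min(Stress, Focus) + 3 is discarded; Score is fixed at -3.
Since Focus is not a descendant of the intervened variable, it is unaffected.
Stress = -Sleep - 2  [with Sleep=-2]  = 0
Focus = |Stress - Sleep|  [with Stress=0, Sleep=-2]  = 2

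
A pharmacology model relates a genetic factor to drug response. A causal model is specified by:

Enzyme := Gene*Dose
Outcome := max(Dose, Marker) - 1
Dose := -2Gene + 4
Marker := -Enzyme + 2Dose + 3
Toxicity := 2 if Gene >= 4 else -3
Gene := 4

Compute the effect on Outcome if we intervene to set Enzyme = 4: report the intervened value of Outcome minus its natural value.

-15

The intervention breaks the incoming arrows to Enzyme: Enzyme := Gene*Dose no longer applies, and Enzyme = 4.
Dose = -2Gene + 4  [with Gene=4]  = -4
Marker = -Enzyme + 2Dose + 3  [with Enzyme=4, Dose=-4]  = -9
Outcome = max(Dose, Marker) - 1  [with Dose=-4, Marker=-9]  = -5
Without intervention: Dose = -2Gene + 4  [with Gene=4]  = -4; Enzyme = Gene*Dose  [with Gene=4, Dose=-4]  = -16; Marker = -Enzyme + 2Dose + 3  [with Enzyme=-16, Dose=-4]  = 11; Outcome = max(Dose, Marker) - 1  [with Dose=-4, Marker=11]  = 10.
Change = -5 − 10 = -15.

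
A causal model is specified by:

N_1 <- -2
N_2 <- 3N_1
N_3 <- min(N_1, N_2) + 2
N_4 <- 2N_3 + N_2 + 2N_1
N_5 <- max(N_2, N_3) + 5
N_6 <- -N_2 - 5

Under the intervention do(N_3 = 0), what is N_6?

The intervention breaks the incoming arrows to N_3: N_3 <- min(N_1, N_2) + 2 no longer applies, and N_3 = 0.
No directed path runs from N_3 to N_6, so N_6 keeps its natural value.
N_2 = 3N_1  [with N_1=-2]  = -6
N_6 = -N_2 - 5  [with N_2=-6]  = 1

1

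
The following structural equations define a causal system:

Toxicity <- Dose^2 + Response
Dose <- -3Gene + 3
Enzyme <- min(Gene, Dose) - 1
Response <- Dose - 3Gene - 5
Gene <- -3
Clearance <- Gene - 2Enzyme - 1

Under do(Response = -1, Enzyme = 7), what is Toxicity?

143

The joint intervention fixes Response = -1, Enzyme = 7, removing each variable's own equation.
Dose = -3Gene + 3  [with Gene=-3]  = 12
Toxicity = Dose^2 + Response  [with Dose=12, Response=-1]  = 143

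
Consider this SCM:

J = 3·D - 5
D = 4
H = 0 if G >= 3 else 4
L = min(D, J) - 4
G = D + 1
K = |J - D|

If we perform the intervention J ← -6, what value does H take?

do(J=-6) replaces the equation J = 3·D - 5 with the constant J = -6.
Since H is not a descendant of the intervened variable, it is unaffected.
G = D + 1  [with D=4]  = 5
H = 0 if G >= 3 else 4  [with G=5]  = 0

0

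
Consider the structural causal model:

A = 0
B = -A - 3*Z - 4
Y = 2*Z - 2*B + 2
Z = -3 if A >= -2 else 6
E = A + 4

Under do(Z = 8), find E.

Under do(Z=8), the mechanism Z = -3 if A >= -2 else 6 is discarded; Z is fixed at 8.
Since E is not a descendant of the intervened variable, it is unaffected.
E = A + 4  [with A=0]  = 4

4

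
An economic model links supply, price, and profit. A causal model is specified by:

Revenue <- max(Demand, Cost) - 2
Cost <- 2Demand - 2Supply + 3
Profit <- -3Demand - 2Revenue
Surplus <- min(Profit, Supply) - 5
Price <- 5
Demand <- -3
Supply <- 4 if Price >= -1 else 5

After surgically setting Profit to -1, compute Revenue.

-5

do(Profit=-1) replaces the equation Profit <- -3Demand - 2Revenue with the constant Profit = -1.
Since Revenue is not a descendant of the intervened variable, it is unaffected.
Supply = 4 if Price >= -1 else 5  [with Price=5]  = 4
Cost = 2Demand - 2Supply + 3  [with Demand=-3, Supply=4]  = -11
Revenue = max(Demand, Cost) - 2  [with Demand=-3, Cost=-11]  = -5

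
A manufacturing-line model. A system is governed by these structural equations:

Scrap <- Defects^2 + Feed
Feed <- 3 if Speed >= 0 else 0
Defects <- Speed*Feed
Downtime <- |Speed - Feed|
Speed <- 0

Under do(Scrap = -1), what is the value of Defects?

Under do(Scrap=-1), the mechanism Scrap <- Defects^2 + Feed is discarded; Scrap is fixed at -1.
Since Defects is not a descendant of the intervened variable, it is unaffected.
Feed = 3 if Speed >= 0 else 0  [with Speed=0]  = 3
Defects = Speed*Feed  [with Speed=0, Feed=3]  = 0

0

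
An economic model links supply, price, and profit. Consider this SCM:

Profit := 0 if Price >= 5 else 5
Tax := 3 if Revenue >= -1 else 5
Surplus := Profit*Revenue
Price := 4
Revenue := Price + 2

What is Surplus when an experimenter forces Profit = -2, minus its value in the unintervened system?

-42

Intervening sets Profit = -2 and removes its equation (Profit := 0 if Price >= 5 else 5).
Revenue = Price + 2  [with Price=4]  = 6
Surplus = Profit*Revenue  [with Profit=-2, Revenue=6]  = -12
Without intervention: Revenue = Price + 2  [with Price=4]  = 6; Profit = 0 if Price >= 5 else 5  [with Price=4]  = 5; Surplus = Profit*Revenue  [with Profit=5, Revenue=6]  = 30.
Change = -12 − 30 = -42.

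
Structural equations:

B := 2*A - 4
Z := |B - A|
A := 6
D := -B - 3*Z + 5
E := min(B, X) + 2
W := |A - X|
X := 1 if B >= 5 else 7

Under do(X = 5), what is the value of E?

The intervention breaks the incoming arrows to X: X := 1 if B >= 5 else 7 no longer applies, and X = 5.
B = 2*A - 4  [with A=6]  = 8
E = min(B, X) + 2  [with B=8, X=5]  = 7

7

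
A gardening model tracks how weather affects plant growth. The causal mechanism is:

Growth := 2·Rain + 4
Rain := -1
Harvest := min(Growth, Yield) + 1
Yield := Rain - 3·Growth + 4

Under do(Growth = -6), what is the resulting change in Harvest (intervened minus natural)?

Under do(Growth=-6), the mechanism Growth := 2·Rain + 4 is discarded; Growth is fixed at -6.
Yield = Rain - 3·Growth + 4  [with Rain=-1, Growth=-6]  = 21
Harvest = min(Growth, Yield) + 1  [with Growth=-6, Yield=21]  = -5
Without intervention: Growth = 2·Rain + 4  [with Rain=-1]  = 2; Yield = Rain - 3·Growth + 4  [with Rain=-1, Growth=2]  = -3; Harvest = min(Growth, Yield) + 1  [with Growth=2, Yield=-3]  = -2.
Change = -5 − (-2) = -3.

-3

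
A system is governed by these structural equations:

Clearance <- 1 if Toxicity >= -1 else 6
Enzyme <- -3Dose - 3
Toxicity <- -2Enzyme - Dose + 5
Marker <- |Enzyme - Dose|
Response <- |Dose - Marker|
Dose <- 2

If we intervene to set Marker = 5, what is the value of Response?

The intervention breaks the incoming arrows to Marker: Marker <- |Enzyme - Dose| no longer applies, and Marker = 5.
Response = |Dose - Marker|  [with Dose=2, Marker=5]  = 3

3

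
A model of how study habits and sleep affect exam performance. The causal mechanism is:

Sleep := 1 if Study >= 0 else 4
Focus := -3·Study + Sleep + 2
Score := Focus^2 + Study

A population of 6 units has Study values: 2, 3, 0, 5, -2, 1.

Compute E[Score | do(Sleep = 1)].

48

Every unit gets Sleep=1 under the intervention. Score values become 11, 39, 9, 149, 79, 1; E[Score|do(Sleep=1)] = 48.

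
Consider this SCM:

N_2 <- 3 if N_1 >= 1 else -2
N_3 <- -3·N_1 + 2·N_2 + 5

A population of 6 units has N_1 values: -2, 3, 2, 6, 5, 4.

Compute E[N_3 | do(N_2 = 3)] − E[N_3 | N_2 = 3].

3

The intervention sets N_2=3 in all 6 units regardless of N_1. Recomputing N_3 per unit gives 17, 2, 5, -7, -4, -1; average 2.
Conditioning on N_2=3 selects the 5 unit(s) with N_1 ∈ {3, 2, 6, 5, 4}. Their N_3 values: 2, 5, -7, -4, -1. Mean = -1.
Difference = 2 − (-1) = 3.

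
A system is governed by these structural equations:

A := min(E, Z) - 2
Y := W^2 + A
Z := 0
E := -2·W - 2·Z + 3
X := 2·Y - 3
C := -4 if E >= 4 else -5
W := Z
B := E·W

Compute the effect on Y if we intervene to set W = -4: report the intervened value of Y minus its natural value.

Under do(W=-4), the mechanism W := Z is discarded; W is fixed at -4.
E = -2·W - 2·Z + 3  [with W=-4, Z=0]  = 11
A = min(E, Z) - 2  [with E=11, Z=0]  = -2
Y = W^2 + A  [with W=-4, A=-2]  = 14
Without intervention: W = Z  [with Z=0]  = 0; E = -2·W - 2·Z + 3  [with W=0, Z=0]  = 3; A = min(E, Z) - 2  [with E=3, Z=0]  = -2; Y = W^2 + A  [with W=0, A=-2]  = -2.
Change = 14 − (-2) = 16.

16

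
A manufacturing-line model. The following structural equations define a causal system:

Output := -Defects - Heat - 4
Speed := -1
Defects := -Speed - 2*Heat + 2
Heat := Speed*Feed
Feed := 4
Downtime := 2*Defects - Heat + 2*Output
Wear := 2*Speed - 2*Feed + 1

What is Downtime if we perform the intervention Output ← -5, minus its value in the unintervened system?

Intervening sets Output = -5 and removes its equation (Output := -Defects - Heat - 4).
Heat = Speed*Feed  [with Speed=-1, Feed=4]  = -4
Defects = -Speed - 2*Heat + 2  [with Speed=-1, Heat=-4]  = 11
Downtime = 2*Defects - Heat + 2*Output  [with Defects=11, Heat=-4, Output=-5]  = 16
Without intervention: Heat = Speed*Feed  [with Speed=-1, Feed=4]  = -4; Defects = -Speed - 2*Heat + 2  [with Speed=-1, Heat=-4]  = 11; Output = -Defects - Heat - 4  [with Defects=11, Heat=-4]  = -11; Downtime = 2*Defects - Heat + 2*Output  [with Defects=11, Heat=-4, Output=-11]  = 4.
Change = 16 − 4 = 12.

12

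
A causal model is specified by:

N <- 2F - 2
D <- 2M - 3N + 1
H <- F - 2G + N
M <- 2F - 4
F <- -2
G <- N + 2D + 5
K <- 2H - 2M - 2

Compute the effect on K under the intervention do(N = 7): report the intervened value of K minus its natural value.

Under do(N=7), the mechanism N <- 2F - 2 is discarded; N is fixed at 7.
M = 2F - 4  [with F=-2]  = -8
D = 2M - 3N + 1  [with M=-8, N=7]  = -36
G = N + 2D + 5  [with N=7, D=-36]  = -60
H = F - 2G + N  [with F=-2, G=-60, N=7]  = 125
K = 2H - 2M - 2  [with H=125, M=-8]  = 264
Without intervention: N = 2F - 2  [with F=-2]  = -6; M = 2F - 4  [with F=-2]  = -8; D = 2M - 3N + 1  [with M=-8, N=-6]  = 3; G = N + 2D + 5  [with N=-6, D=3]  = 5; H = F - 2G + N  [with F=-2, G=5, N=-6]  = -18; K = 2H - 2M - 2  [with H=-18, M=-8]  = -22.
Change = 264 − (-22) = 286.

286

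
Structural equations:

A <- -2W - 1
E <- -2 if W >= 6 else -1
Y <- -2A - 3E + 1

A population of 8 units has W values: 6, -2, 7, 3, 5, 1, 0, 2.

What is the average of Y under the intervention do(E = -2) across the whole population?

The intervention sets E=-2 in all 8 units regardless of W. Recomputing Y per unit gives 33, 1, 37, 21, 29, 13, 9, 17; average 20.

20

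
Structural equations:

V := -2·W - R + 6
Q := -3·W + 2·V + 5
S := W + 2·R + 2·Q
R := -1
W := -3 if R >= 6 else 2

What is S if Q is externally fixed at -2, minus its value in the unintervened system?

-14

Intervening sets Q = -2 and removes its equation (Q := -3·W + 2·V + 5).
W = -3 if R >= 6 else 2  [with R=-1]  = 2
S = W + 2·R + 2·Q  [with W=2, R=-1, Q=-2]  = -4
Without intervention: W = -3 if R >= 6 else 2  [with R=-1]  = 2; V = -2·W - R + 6  [with W=2, R=-1]  = 3; Q = -3·W + 2·V + 5  [with W=2, V=3]  = 5; S = W + 2·R + 2·Q  [with W=2, R=-1, Q=5]  = 10.
Change = -4 − 10 = -14.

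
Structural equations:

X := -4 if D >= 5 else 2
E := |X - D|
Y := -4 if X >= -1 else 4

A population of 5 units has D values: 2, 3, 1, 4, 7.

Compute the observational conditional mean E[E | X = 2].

E[E|X=2] averages over only the 4 units with X=2 (D = 2, 3, 1, 4): E = 0, 1, 1, 2, mean 1.

1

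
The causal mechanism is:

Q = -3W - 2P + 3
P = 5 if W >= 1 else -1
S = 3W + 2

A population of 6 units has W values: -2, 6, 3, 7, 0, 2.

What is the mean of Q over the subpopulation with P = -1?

Conditioning on P=-1 selects the 2 unit(s) with W ∈ {-2, 0}. Their Q values: 11, 5. Mean = 8.

8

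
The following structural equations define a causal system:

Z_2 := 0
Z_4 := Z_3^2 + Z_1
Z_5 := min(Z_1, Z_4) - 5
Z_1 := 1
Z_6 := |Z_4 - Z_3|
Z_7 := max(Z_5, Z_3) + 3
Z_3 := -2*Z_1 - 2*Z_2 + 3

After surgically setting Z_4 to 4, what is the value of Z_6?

Under do(Z_4=4), the mechanism Z_4 := Z_3^2 + Z_1 is discarded; Z_4 is fixed at 4.
Z_3 = -2*Z_1 - 2*Z_2 + 3  [with Z_1=1, Z_2=0]  = 1
Z_6 = |Z_4 - Z_3|  [with Z_4=4, Z_3=1]  = 3

3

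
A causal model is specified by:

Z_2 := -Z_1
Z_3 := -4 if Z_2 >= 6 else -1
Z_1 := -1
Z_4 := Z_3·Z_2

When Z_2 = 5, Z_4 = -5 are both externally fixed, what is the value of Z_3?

The joint intervention fixes Z_2 = 5, Z_4 = -5, removing each variable's own equation.
Z_3 = -4 if Z_2 >= 6 else -1  [with Z_2=5]  = -1

-1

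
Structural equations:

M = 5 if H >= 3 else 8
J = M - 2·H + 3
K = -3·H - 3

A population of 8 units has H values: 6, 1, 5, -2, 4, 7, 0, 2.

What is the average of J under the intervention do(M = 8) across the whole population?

5.25

The intervention sets M=8 in all 8 units regardless of H. Recomputing J per unit gives -1, 9, 1, 15, 3, -3, 11, 7; average 5.25.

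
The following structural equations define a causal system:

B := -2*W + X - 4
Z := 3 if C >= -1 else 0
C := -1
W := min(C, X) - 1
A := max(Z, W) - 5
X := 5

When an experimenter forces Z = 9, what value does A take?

4

The intervention breaks the incoming arrows to Z: Z := 3 if C >= -1 else 0 no longer applies, and Z = 9.
W = min(C, X) - 1  [with C=-1, X=5]  = -2
A = max(Z, W) - 5  [with Z=9, W=-2]  = 4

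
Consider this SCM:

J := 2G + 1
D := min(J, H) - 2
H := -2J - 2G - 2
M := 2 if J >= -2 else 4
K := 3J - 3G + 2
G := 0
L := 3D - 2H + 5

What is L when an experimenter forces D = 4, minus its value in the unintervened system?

Under do(D=4), the mechanism D := min(J, H) - 2 is discarded; D is fixed at 4.
J = 2G + 1  [with G=0]  = 1
H = -2J - 2G - 2  [with J=1, G=0]  = -4
L = 3D - 2H + 5  [with D=4, H=-4]  = 25
Without intervention: J = 2G + 1  [with G=0]  = 1; H = -2J - 2G - 2  [with J=1, G=0]  = -4; D = min(J, H) - 2  [with J=1, H=-4]  = -6; L = 3D - 2H + 5  [with D=-6, H=-4]  = -5.
Change = 25 − (-5) = 30.

30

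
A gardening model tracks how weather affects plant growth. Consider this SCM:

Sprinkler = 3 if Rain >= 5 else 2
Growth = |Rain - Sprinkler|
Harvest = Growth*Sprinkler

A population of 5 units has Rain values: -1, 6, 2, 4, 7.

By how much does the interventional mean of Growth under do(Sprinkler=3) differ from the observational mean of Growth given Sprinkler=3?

-0.9

Every unit gets Sprinkler=3 under the intervention. Growth values become 4, 3, 1, 1, 4; E[Growth|do(Sprinkler=3)] = 2.6.
Conditioning on Sprinkler=3 selects the 2 unit(s) with Rain ∈ {6, 7}. Their Growth values: 3, 4. Mean = 3.5.
Difference = 2.6 − 3.5 = -0.9.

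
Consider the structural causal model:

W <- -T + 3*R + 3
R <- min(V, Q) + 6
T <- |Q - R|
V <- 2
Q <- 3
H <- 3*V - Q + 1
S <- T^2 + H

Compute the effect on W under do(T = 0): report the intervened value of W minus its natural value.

Intervening sets T = 0 and removes its equation (T <- |Q - R|).
R = min(V, Q) + 6  [with V=2, Q=3]  = 8
W = -T + 3*R + 3  [with T=0, R=8]  = 27
Without intervention: R = min(V, Q) + 6  [with V=2, Q=3]  = 8; T = |Q - R|  [with Q=3, R=8]  = 5; W = -T + 3*R + 3  [with T=5, R=8]  = 22.
Change = 27 − 22 = 5.

5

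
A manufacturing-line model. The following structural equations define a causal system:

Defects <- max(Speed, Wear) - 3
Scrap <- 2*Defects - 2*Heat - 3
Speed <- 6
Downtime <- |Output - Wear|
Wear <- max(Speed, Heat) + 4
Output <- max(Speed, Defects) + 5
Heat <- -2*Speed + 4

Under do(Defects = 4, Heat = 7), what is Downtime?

Under do(Defects = 4, Heat = 7), each intervened variable's structural equation is replaced by its fixed value.
Wear = max(Speed, Heat) + 4  [with Speed=6, Heat=7]  = 11
Output = max(Speed, Defects) + 5  [with Speed=6, Defects=4]  = 11
Downtime = |Output - Wear|  [with Output=11, Wear=11]  = 0

0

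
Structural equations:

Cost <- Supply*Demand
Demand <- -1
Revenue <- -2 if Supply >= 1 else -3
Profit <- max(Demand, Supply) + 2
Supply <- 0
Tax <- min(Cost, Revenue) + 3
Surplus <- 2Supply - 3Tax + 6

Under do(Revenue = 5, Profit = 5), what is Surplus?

Setting Revenue = 5, Profit = 5 by intervention discards those variables' equations.
Cost = Supply*Demand  [with Supply=0, Demand=-1]  = 0
Tax = min(Cost, Revenue) + 3  [with Cost=0, Revenue=5]  = 3
Surplus = 2Supply - 3Tax + 6  [with Supply=0, Tax=3]  = -3

-3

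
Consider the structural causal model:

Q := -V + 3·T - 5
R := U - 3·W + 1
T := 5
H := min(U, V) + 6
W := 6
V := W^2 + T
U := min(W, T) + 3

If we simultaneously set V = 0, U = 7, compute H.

The joint intervention fixes V = 0, U = 7, removing each variable's own equation.
H = min(U, V) + 6  [with U=7, V=0]  = 6

6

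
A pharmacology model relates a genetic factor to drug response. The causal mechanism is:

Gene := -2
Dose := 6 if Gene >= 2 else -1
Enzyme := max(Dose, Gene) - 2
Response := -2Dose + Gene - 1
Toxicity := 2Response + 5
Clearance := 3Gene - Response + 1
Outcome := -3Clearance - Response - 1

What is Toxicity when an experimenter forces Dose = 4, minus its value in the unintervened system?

-20

do(Dose=4) replaces the equation Dose := 6 if Gene >= 2 else -1 with the constant Dose = 4.
Response = -2Dose + Gene - 1  [with Dose=4, Gene=-2]  = -11
Toxicity = 2Response + 5  [with Response=-11]  = -17
Without intervention: Dose = 6 if Gene >= 2 else -1  [with Gene=-2]  = -1; Response = -2Dose + Gene - 1  [with Dose=-1, Gene=-2]  = -1; Toxicity = 2Response + 5  [with Response=-1]  = 3.
Change = -17 − 3 = -20.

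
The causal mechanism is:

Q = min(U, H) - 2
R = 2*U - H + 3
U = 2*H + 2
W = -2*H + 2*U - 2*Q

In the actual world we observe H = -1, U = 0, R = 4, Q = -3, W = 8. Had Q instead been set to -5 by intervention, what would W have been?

12

Intervening sets Q = -5 and removes its equation (Q = min(U, H) - 2).
U = 2*H + 2  [with H=-1]  = 0
W = -2*H + 2*U - 2*Q  [with H=-1, U=0, Q=-5]  = 12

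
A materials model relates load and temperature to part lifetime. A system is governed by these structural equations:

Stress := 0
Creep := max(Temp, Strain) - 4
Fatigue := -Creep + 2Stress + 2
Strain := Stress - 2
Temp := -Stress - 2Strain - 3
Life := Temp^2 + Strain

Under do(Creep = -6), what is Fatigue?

8

Intervening sets Creep = -6 and removes its equation (Creep := max(Temp, Strain) - 4).
Fatigue = -Creep + 2Stress + 2  [with Creep=-6, Stress=0]  = 8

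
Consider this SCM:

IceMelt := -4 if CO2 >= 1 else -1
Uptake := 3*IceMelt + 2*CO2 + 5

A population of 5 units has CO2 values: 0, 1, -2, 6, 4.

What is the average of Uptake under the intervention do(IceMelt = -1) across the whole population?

5.6

Under do(IceMelt=-1), IceMelt's equation is replaced by IceMelt=-1 for every unit. Per-unit Uptake: 2, 4, -2, 14, 10. Mean = 5.6.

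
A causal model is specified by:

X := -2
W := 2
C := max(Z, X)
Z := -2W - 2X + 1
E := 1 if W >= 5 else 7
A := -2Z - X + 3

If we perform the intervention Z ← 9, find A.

-13

do(Z=9) replaces the equation Z := -2W - 2X + 1 with the constant Z = 9.
A = -2Z - X + 3  [with Z=9, X=-2]  = -13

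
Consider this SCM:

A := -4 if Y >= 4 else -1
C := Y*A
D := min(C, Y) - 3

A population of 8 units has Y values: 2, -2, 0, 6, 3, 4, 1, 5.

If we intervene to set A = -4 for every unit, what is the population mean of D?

do(A=-4) breaks A's dependence on Y. With A=-4 fixed, D across the units is -11, -5, -3, -27, -15, -19, -7, -23, mean -13.75.

-13.75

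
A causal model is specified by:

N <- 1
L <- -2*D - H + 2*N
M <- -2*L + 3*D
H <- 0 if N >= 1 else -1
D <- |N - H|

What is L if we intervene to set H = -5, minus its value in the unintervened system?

-5

Under do(H=-5), the mechanism H <- 0 if N >= 1 else -1 is discarded; H is fixed at -5.
D = |N - H|  [with N=1, H=-5]  = 6
L = -2*D - H + 2*N  [with D=6, H=-5, N=1]  = -5
Without intervention: H = 0 if N >= 1 else -1  [with N=1]  = 0; D = |N - H|  [with N=1, H=0]  = 1; L = -2*D - H + 2*N  [with D=1, H=0, N=1]  = 0.
Change = -5 − 0 = -5.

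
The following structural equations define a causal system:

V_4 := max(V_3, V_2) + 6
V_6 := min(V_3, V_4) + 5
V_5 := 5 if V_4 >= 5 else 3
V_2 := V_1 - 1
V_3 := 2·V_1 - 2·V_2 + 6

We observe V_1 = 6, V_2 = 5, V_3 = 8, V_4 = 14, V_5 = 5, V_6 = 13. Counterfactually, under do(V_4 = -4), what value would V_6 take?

Under do(V_4=-4), the mechanism V_4 := max(V_3, V_2) + 6 is discarded; V_4 is fixed at -4.
V_2 = V_1 - 1  [with V_1=6]  = 5
V_3 = 2·V_1 - 2·V_2 + 6  [with V_1=6, V_2=5]  = 8
V_6 = min(V_3, V_4) + 5  [with V_3=8, V_4=-4]  = 1

1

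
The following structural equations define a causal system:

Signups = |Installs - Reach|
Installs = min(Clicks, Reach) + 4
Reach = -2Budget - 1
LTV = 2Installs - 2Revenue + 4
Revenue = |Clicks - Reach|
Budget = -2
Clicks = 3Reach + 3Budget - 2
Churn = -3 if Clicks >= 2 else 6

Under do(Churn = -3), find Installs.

5

do(Churn=-3) replaces the equation Churn = -3 if Clicks >= 2 else 6 with the constant Churn = -3.
No directed path runs from Churn to Installs, so Installs keeps its natural value.
Reach = -2Budget - 1  [with Budget=-2]  = 3
Clicks = 3Reach + 3Budget - 2  [with Reach=3, Budget=-2]  = 1
Installs = min(Clicks, Reach) + 4  [with Clicks=1, Reach=3]  = 5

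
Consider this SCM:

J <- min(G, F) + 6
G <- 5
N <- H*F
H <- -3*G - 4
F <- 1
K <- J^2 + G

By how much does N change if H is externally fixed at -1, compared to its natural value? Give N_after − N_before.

Intervening sets H = -1 and removes its equation (H <- -3*G - 4).
N = H*F  [with H=-1, F=1]  = -1
Without intervention: H = -3*G - 4  [with G=5]  = -19; N = H*F  [with H=-19, F=1]  = -19.
Change = -1 − (-19) = 18.

18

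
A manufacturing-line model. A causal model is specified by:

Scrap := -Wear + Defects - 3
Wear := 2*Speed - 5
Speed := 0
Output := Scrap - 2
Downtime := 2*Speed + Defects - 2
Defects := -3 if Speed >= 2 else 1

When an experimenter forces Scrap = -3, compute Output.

-5

Intervening sets Scrap = -3 and removes its equation (Scrap := -Wear + Defects - 3).
Output = Scrap - 2  [with Scrap=-3]  = -5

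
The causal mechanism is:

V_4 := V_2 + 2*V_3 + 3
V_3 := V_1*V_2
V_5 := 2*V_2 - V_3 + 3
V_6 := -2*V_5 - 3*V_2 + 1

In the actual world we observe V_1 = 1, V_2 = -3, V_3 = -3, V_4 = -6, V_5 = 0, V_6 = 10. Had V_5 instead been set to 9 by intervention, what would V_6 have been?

-8

The intervention breaks the incoming arrows to V_5: V_5 := 2*V_2 - V_3 + 3 no longer applies, and V_5 = 9.
V_6 = -2*V_5 - 3*V_2 + 1  [with V_5=9, V_2=-3]  = -8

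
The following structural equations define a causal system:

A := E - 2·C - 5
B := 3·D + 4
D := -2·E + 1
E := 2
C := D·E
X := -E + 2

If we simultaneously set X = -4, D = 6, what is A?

The joint intervention fixes X = -4, D = 6, removing each variable's own equation.
C = D·E  [with D=6, E=2]  = 12
A = E - 2·C - 5  [with E=2, C=12]  = -27

-27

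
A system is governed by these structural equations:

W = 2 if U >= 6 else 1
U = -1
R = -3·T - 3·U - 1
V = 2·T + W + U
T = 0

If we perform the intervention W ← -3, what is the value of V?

-4

Intervening sets W = -3 and removes its equation (W = 2 if U >= 6 else 1).
V = 2·T + W + U  [with T=0, W=-3, U=-1]  = -4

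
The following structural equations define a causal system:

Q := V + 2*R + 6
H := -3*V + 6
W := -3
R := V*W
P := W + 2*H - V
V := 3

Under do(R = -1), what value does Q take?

do(R=-1) replaces the equation R := V*W with the constant R = -1.
Q = V + 2*R + 6  [with V=3, R=-1]  = 7

7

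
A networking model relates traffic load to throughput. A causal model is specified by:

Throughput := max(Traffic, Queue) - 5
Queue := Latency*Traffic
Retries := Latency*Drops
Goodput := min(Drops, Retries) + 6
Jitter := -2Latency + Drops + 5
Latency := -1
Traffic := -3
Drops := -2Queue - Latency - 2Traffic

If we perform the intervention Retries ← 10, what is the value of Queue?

3

do(Retries=10) replaces the equation Retries := Latency*Drops with the constant Retries = 10.
Queue is not downstream of the intervention, so its value is determined by the original equations.
Queue = Latency*Traffic  [with Latency=-1, Traffic=-3]  = 3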